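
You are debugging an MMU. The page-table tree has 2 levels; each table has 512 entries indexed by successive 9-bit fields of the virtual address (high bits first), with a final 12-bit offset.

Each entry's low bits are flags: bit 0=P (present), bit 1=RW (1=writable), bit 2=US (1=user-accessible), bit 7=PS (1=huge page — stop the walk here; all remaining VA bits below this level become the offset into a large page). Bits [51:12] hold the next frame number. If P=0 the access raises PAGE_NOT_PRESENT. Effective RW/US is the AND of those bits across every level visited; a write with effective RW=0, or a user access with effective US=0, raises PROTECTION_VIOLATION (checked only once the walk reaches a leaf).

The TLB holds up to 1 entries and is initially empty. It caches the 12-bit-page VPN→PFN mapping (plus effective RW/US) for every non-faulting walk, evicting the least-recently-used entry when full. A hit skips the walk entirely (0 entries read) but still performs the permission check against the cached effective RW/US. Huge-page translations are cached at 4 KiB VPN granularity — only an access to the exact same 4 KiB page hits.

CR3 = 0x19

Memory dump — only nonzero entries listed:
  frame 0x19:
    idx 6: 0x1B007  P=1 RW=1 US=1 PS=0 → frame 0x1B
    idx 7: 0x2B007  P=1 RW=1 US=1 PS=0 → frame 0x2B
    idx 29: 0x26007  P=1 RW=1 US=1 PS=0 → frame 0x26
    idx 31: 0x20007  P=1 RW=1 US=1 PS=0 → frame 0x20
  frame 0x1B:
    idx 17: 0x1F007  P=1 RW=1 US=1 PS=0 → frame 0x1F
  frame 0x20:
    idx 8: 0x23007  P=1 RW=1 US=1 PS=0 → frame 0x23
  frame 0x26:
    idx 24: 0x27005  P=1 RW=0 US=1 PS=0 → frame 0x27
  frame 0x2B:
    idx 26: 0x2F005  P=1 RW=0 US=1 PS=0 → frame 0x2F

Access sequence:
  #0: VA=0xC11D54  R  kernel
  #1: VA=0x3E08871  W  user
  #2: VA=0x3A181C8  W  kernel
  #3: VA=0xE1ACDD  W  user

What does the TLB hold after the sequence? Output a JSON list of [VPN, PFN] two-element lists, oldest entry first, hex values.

Trace:
#0 VA=0xC11D54 (r,kernel):
  [0] read 0x19 idx=6: raw=0x1B007 flags P=1 W=1 U=1 S=0
  [1] read 0x1B idx=17: raw=0x1F007 flags P=1 W=1 U=1 S=0
  ✓ 0x1FD54  — 2 lookups
#1 VA=0x3E08871 (w,user):
  [0] read 0x19 idx=31: raw=0x20007 flags P=1 W=1 U=1 S=0
  [1] read 0x20 idx=8: raw=0x23007 flags P=1 W=1 U=1 S=0
  ✓ 0x23871  — 2 lookups
#2 VA=0x3A181C8 (w,kernel):
  [0] read 0x19 idx=29: raw=0x26007 flags P=1 W=1 U=1 S=0
  [1] read 0x26 idx=24: raw=0x27005 flags P=1 W=0 U=1 S=0
  → PROTECTION_VIOLATION  (2 entries read)
#3 VA=0xE1ACDD (w,user):
  [0] read 0x19 idx=7: raw=0x2B007 flags P=1 W=1 U=1 S=0
  [1] read 0x2B idx=26: raw=0x2F005 flags P=1 W=0 U=1 S=0
  → PROTECTION_VIOLATION  (2 entries read)

TLB: [["0x3E08", "0x23"]]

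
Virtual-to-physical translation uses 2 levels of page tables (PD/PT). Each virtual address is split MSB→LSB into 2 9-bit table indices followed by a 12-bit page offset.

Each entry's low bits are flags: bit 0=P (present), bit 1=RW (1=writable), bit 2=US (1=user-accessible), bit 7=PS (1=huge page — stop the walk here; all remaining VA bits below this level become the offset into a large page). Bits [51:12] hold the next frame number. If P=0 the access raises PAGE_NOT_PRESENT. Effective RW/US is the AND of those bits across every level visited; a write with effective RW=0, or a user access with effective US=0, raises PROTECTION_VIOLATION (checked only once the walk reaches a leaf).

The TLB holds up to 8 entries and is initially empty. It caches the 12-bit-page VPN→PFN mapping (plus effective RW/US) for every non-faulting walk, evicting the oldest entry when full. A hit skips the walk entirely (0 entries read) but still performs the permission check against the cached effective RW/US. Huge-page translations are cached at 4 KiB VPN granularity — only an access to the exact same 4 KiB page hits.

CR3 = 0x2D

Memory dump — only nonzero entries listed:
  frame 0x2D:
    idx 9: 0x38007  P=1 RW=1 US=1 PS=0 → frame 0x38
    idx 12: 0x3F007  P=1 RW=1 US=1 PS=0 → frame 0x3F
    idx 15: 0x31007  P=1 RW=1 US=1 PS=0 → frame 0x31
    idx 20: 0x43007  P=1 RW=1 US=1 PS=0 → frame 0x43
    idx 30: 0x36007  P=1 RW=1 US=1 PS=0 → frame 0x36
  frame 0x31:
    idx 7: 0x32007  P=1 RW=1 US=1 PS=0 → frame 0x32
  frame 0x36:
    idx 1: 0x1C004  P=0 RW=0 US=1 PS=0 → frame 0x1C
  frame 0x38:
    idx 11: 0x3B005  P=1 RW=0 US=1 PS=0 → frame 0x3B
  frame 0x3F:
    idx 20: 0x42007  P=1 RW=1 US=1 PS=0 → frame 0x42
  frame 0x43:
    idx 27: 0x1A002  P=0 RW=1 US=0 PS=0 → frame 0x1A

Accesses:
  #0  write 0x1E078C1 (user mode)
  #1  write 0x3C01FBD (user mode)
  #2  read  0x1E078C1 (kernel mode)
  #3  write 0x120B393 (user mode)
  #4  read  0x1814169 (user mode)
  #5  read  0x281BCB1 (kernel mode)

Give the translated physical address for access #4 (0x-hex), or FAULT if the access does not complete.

Walk each access:
#0 VA=0x1E078C1 (w,user):
  L0 @0x2D[15] → 0x31007  P=1,RW=1,US=1,PS=0
  L1 @0x31[7] → 0x32007  P=1,RW=1,US=1,PS=0
  ✓ 0x328C1  — 2 lookups
#1 VA=0x3C01FBD (w,user):
  L0 @0x2D[30] → 0x36007  P=1,RW=1,US=1,PS=0
  L1 @0x36[1] → 0x1C004  P=0,RW=0,US=1,PS=0
  ✗ PAGE_NOT_PRESENT  [2 reads]
#2 VA=0x1E078C1 (r,kernel):
  TLB hit vpn=0x1E07 → PA=0x328C1
#3 VA=0x120B393 (w,user):
  L0 @0x2D[9] → 0x38007  P=1,RW=1,US=1,PS=0
  L1 @0x38[11] → 0x3B005  P=1,RW=0,US=1,PS=0
  ✗ PROTECTION_VIOLATION  [2 reads]
#4 VA=0x1814169 (r,user):
  L0 @0x2D[12] → 0x3F007  P=1,RW=1,US=1,PS=0
  L1 @0x3F[20] → 0x42007  P=1,RW=1,US=1,PS=0
  ✓ 0x42169  — 2 lookups
#5 VA=0x281BCB1 (r,kernel):
  L0 @0x2D[20] → 0x43007  P=1,RW=1,US=1,PS=0
  L1 @0x43[27] → 0x1A002  P=0,RW=1,US=0,PS=0
  ✗ PAGE_NOT_PRESENT  [2 reads]

Access #4 PA: 0x42169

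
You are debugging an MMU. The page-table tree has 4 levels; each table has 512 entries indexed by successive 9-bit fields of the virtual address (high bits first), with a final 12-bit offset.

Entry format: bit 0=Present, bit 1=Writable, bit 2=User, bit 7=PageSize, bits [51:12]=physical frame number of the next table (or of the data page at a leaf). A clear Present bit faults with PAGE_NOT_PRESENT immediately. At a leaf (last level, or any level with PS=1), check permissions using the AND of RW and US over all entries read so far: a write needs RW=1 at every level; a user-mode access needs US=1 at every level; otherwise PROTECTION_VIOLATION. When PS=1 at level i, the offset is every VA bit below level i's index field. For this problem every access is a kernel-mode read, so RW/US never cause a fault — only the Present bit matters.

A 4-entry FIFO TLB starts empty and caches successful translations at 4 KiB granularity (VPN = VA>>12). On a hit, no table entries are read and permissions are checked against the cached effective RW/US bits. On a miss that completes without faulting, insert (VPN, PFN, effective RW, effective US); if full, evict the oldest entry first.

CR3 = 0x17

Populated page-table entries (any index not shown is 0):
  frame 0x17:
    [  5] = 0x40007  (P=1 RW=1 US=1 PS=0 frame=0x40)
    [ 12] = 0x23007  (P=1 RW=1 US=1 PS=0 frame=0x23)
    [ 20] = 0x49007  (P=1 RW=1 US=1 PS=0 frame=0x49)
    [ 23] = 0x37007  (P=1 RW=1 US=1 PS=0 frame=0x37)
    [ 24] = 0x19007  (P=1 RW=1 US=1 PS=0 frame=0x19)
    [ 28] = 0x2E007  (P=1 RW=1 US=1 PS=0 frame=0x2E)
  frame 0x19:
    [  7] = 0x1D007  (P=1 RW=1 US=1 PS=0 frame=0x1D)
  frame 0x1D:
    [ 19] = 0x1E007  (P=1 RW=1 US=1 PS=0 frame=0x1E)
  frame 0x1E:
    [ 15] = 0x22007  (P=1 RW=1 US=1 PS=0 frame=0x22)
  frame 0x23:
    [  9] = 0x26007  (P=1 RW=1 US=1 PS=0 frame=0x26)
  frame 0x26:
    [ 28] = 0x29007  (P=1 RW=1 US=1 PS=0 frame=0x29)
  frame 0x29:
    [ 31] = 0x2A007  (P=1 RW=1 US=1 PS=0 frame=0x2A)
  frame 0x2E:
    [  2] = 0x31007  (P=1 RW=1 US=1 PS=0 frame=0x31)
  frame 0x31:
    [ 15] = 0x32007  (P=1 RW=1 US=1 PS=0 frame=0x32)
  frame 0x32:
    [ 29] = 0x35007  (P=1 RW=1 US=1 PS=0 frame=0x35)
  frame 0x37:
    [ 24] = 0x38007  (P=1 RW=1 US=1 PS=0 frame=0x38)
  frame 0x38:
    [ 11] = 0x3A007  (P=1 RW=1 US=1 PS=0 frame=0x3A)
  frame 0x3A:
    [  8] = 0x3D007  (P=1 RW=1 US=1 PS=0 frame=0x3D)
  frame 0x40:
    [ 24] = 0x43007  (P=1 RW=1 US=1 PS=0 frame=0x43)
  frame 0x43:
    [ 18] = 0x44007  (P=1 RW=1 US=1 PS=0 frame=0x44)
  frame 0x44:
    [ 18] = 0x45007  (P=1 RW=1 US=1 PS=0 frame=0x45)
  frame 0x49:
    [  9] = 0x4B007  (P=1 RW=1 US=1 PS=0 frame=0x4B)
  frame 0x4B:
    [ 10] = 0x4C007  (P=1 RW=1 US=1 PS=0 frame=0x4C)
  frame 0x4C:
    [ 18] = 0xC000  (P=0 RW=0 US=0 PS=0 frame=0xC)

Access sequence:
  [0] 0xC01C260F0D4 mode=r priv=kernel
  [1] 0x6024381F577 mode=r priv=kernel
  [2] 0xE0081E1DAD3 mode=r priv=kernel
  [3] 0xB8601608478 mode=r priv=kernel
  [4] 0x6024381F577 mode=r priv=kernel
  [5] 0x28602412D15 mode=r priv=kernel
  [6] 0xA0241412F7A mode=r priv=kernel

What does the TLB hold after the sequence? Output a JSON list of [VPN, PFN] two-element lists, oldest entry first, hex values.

Trace:
#0 VA=0xC01C260F0D4 (r,kernel):
  L0 @0x17[24] → 0x19007  P=1,RW=1,US=1,PS=0
  L1 @0x19[7] → 0x1D007  P=1,RW=1,US=1,PS=0
  L2 @0x1D[19] → 0x1E007  P=1,RW=1,US=1,PS=0
  L3 @0x1E[15] → 0x22007  P=1,RW=1,US=1,PS=0
  → PA=0x220D4  (4 entries read)
#1 VA=0x6024381F577 (r,kernel):
  L0 @0x17[12] → 0x23007  P=1,RW=1,US=1,PS=0
  L1 @0x23[9] → 0x26007  P=1,RW=1,US=1,PS=0
  L2 @0x26[28] → 0x29007  P=1,RW=1,US=1,PS=0
  L3 @0x29[31] → 0x2A007  P=1,RW=1,US=1,PS=0
  → PA=0x2A577  (4 entries read)
#2 VA=0xE0081E1DAD3 (r,kernel):
  L0 @0x17[28] → 0x2E007  P=1,RW=1,US=1,PS=0
  L1 @0x2E[2] → 0x31007  P=1,RW=1,US=1,PS=0
  L2 @0x31[15] → 0x32007  P=1,RW=1,US=1,PS=0
  L3 @0x32[29] → 0x35007  P=1,RW=1,US=1,PS=0
  → PA=0x35AD3  (4 entries read)
#3 VA=0xB8601608478 (r,kernel):
  L0 @0x17[23] → 0x37007  P=1,RW=1,US=1,PS=0
  L1 @0x37[24] → 0x38007  P=1,RW=1,US=1,PS=0
  L2 @0x38[11] → 0x3A007  P=1,RW=1,US=1,PS=0
  L3 @0x3A[8] → 0x3D007  P=1,RW=1,US=1,PS=0
  → PA=0x3D478  (4 entries read)
#4 VA=0x6024381F577 (r,kernel):
  TLB hit vpn=0x6024381F → PA=0x2A577
#5 VA=0x28602412D15 (r,kernel):
  L0 @0x17[5] → 0x40007  P=1,RW=1,US=1,PS=0
  L1 @0x40[24] → 0x43007  P=1,RW=1,US=1,PS=0
  L2 @0x43[18] → 0x44007  P=1,RW=1,US=1,PS=0
  L3 @0x44[18] → 0x45007  P=1,RW=1,US=1,PS=0
  → PA=0x45D15  (4 entries read)
#6 VA=0xA0241412F7A (r,kernel):
  L0 @0x17[20] → 0x49007  P=1,RW=1,US=1,PS=0
  L1 @0x49[9] → 0x4B007  P=1,RW=1,US=1,PS=0
  L2 @0x4B[10] → 0x4C007  P=1,RW=1,US=1,PS=0
  L3 @0x4C[18] → 0xC000  P=0,RW=0,US=0,PS=0
  ⇒ fault: PAGE_NOT_PRESENT  — 4 lookups

TLB: [["0x6024381F", "0x2A"], ["0xE0081E1D", "0x35"], ["0xB8601608", "0x3D"], ["0x28602412", "0x45"]]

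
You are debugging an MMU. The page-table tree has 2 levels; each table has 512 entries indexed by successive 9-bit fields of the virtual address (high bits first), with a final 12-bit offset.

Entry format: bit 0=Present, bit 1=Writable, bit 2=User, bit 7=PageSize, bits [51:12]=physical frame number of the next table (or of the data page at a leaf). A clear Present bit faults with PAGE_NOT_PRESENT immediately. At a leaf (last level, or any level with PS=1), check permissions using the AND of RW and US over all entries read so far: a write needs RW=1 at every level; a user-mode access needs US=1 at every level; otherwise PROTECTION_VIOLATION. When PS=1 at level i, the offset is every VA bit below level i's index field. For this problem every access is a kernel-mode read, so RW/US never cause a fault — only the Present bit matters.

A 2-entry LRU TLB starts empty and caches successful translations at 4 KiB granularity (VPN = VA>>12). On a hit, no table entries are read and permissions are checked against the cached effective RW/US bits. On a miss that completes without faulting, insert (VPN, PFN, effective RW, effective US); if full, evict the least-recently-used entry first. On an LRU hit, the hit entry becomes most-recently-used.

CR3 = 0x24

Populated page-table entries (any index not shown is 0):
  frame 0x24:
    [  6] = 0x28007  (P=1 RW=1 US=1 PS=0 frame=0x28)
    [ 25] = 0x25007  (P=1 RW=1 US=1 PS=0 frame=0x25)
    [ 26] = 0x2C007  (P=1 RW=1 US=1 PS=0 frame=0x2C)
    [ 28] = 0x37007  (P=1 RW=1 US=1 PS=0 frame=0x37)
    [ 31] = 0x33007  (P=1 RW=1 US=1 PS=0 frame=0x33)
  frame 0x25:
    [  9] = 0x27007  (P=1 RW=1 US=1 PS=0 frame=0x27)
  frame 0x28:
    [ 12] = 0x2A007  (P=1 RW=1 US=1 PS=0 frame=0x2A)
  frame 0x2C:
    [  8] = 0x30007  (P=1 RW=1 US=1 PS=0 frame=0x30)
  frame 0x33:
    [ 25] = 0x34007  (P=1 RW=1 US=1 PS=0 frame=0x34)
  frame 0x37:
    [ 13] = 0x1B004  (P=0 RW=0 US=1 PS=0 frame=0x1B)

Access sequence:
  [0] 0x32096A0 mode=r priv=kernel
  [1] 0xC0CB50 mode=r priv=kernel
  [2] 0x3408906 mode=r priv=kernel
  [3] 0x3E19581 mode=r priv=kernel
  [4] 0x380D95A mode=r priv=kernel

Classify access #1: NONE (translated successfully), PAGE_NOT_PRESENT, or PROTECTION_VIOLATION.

Walk each access:
#0 VA=0x32096A0 (r,kernel):
  lvl0: tbl 0x24, slot 25 ⇒ 0x25007 (P1/RW1/US1/PS0)
  lvl1: tbl 0x25, slot 9 ⇒ 0x27007 (P1/RW1/US1/PS0)
  ⇒ phys 0x276A0  [2 reads]
#1 VA=0xC0CB50 (r,kernel):
  lvl0: tbl 0x24, slot 6 ⇒ 0x28007 (P1/RW1/US1/PS0)
  lvl1: tbl 0x28, slot 12 ⇒ 0x2A007 (P1/RW1/US1/PS0)
  ⇒ phys 0x2AB50  [2 reads]
#2 VA=0x3408906 (r,kernel):
  lvl0: tbl 0x24, slot 26 ⇒ 0x2C007 (P1/RW1/US1/PS0)
  lvl1: tbl 0x2C, slot 8 ⇒ 0x30007 (P1/RW1/US1/PS0)
  ⇒ phys 0x30906  [2 reads]
#3 VA=0x3E19581 (r,kernel):
  lvl0: tbl 0x24, slot 31 ⇒ 0x33007 (P1/RW1/US1/PS0)
  lvl1: tbl 0x33, slot 25 ⇒ 0x34007 (P1/RW1/US1/PS0)
  ⇒ phys 0x34581  [2 reads]
#4 VA=0x380D95A (r,kernel):
  lvl0: tbl 0x24, slot 28 ⇒ 0x37007 (P1/RW1/US1/PS0)
  lvl1: tbl 0x37, slot 13 ⇒ 0x1B004 (P0/RW0/US1/PS0)
  ✗ PAGE_NOT_PRESENT  [2 reads]

Access #1 fault: NONE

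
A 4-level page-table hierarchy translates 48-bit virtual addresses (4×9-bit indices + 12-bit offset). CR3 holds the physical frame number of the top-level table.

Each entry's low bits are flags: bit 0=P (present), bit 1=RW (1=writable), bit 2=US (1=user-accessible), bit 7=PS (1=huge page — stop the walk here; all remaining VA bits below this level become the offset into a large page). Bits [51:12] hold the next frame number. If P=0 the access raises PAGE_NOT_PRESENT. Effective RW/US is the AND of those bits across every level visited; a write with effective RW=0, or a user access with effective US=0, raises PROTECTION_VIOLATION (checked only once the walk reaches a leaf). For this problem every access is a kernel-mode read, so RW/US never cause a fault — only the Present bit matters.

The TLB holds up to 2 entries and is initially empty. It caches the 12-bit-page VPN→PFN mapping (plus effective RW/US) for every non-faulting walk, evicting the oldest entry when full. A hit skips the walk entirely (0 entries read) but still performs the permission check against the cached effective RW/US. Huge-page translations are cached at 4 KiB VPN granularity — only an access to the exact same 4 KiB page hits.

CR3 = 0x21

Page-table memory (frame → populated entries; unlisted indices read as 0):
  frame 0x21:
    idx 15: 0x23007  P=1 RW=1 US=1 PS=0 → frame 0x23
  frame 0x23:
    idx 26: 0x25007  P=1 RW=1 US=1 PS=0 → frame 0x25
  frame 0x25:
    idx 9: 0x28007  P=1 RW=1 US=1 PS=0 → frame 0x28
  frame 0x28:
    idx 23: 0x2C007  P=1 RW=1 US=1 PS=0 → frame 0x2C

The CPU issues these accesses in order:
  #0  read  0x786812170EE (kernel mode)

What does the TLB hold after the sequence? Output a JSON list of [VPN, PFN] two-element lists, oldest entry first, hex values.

Per-access translation:
#0 VA=0x786812170EE (r,kernel):
  L0 @0x21[15] → 0x23007  P=1,RW=1,US=1,PS=0
  L1 @0x23[26] → 0x25007  P=1,RW=1,US=1,PS=0
  L2 @0x25[9] → 0x28007  P=1,RW=1,US=1,PS=0
  L3 @0x28[23] → 0x2C007  P=1,RW=1,US=1,PS=0
  ✓ 0x2C0EE  — 4 lookups

TLB: [["0x78681217", "0x2C"]]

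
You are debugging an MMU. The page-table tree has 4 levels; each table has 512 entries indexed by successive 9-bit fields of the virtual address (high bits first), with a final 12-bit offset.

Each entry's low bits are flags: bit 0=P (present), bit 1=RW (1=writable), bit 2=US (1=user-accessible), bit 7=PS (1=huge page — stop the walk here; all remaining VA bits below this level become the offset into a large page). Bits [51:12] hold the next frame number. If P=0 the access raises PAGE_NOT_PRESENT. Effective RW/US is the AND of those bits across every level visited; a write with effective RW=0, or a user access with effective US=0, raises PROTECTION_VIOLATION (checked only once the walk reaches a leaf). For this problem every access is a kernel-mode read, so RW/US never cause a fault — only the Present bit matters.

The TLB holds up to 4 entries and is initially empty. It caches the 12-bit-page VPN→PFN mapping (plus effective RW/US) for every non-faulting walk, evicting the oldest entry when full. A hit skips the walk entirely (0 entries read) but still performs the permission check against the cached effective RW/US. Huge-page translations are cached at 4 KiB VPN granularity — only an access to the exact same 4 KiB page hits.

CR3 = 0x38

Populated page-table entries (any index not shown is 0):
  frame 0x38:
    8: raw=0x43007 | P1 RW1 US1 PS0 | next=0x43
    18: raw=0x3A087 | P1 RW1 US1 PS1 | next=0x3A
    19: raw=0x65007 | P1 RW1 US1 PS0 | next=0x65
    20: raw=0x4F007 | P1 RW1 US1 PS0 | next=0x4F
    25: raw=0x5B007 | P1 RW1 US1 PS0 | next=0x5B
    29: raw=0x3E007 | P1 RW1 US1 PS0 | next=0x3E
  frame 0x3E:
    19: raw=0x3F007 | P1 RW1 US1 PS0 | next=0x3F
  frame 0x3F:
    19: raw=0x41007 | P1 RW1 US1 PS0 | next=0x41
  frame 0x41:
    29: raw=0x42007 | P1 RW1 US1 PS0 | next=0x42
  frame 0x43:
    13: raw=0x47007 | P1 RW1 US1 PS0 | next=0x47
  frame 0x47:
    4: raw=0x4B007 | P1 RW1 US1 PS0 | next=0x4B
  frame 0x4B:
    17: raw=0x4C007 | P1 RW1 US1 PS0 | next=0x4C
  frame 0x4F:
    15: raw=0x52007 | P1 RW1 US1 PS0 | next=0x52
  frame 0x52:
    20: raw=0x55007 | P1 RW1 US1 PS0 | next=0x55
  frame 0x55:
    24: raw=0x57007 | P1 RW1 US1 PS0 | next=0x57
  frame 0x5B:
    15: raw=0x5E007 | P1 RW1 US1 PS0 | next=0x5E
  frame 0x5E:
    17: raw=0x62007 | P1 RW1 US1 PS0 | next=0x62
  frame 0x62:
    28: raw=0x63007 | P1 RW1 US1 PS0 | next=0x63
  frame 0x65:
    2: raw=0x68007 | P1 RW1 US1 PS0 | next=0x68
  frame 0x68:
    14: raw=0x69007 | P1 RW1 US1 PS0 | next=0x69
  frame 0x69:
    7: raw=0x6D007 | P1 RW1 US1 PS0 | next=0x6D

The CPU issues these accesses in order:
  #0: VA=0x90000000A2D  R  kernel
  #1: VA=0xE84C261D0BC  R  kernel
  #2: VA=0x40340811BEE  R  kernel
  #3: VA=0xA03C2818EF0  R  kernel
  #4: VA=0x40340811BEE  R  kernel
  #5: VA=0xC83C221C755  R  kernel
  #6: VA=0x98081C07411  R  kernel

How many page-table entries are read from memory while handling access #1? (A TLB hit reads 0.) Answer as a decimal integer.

Per-access translation:
#0 VA=0x90000000A2D (r,kernel):
  L0 @0x38[18] → 0x3A087  P=1,RW=1,US=1,PS=1
  ⇒ phys 0x3AA2D (huge @L0)  [1 reads]
#1 VA=0xE84C261D0BC (r,kernel):
  L0 @0x38[29] → 0x3E007  P=1,RW=1,US=1,PS=0
  L1 @0x3E[19] → 0x3F007  P=1,RW=1,US=1,PS=0
  L2 @0x3F[19] → 0x41007  P=1,RW=1,US=1,PS=0
  L3 @0x41[29] → 0x42007  P=1,RW=1,US=1,PS=0
  ⇒ phys 0x420BC  [4 reads]
#2 VA=0x40340811BEE (r,kernel):
  L0 @0x38[8] → 0x43007  P=1,RW=1,US=1,PS=0
  L1 @0x43[13] → 0x47007  P=1,RW=1,US=1,PS=0
  L2 @0x47[4] → 0x4B007  P=1,RW=1,US=1,PS=0
  L3 @0x4B[17] → 0x4C007  P=1,RW=1,US=1,PS=0
  ⇒ phys 0x4CBEE  [4 reads]
#3 VA=0xA03C2818EF0 (r,kernel):
  L0 @0x38[20] → 0x4F007  P=1,RW=1,US=1,PS=0
  L1 @0x4F[15] → 0x52007  P=1,RW=1,US=1,PS=0
  L2 @0x52[20] → 0x55007  P=1,RW=1,US=1,PS=0
  L3 @0x55[24] → 0x57007  P=1,RW=1,US=1,PS=0
  ⇒ phys 0x57EF0  [4 reads]
#4 VA=0x40340811BEE (r,kernel):
  TLB hit vpn=0x40340811 → PA=0x4CBEE
#5 VA=0xC83C221C755 (r,kernel):
  L0 @0x38[25] → 0x5B007  P=1,RW=1,US=1,PS=0
  L1 @0x5B[15] → 0x5E007  P=1,RW=1,US=1,PS=0
  L2 @0x5E[17] → 0x62007  P=1,RW=1,US=1,PS=0
  L3 @0x62[28] → 0x63007  P=1,RW=1,US=1,PS=0
  ⇒ phys 0x63755  [4 reads]
#6 VA=0x98081C07411 (r,kernel):
  L0 @0x38[19] → 0x65007  P=1,RW=1,US=1,PS=0
  L1 @0x65[2] → 0x68007  P=1,RW=1,US=1,PS=0
  L2 @0x68[14] → 0x69007  P=1,RW=1,US=1,PS=0
  L3 @0x69[7] → 0x6D007  P=1,RW=1,US=1,PS=0
  ⇒ phys 0x6D411  [4 reads]

Entries read for #1: 4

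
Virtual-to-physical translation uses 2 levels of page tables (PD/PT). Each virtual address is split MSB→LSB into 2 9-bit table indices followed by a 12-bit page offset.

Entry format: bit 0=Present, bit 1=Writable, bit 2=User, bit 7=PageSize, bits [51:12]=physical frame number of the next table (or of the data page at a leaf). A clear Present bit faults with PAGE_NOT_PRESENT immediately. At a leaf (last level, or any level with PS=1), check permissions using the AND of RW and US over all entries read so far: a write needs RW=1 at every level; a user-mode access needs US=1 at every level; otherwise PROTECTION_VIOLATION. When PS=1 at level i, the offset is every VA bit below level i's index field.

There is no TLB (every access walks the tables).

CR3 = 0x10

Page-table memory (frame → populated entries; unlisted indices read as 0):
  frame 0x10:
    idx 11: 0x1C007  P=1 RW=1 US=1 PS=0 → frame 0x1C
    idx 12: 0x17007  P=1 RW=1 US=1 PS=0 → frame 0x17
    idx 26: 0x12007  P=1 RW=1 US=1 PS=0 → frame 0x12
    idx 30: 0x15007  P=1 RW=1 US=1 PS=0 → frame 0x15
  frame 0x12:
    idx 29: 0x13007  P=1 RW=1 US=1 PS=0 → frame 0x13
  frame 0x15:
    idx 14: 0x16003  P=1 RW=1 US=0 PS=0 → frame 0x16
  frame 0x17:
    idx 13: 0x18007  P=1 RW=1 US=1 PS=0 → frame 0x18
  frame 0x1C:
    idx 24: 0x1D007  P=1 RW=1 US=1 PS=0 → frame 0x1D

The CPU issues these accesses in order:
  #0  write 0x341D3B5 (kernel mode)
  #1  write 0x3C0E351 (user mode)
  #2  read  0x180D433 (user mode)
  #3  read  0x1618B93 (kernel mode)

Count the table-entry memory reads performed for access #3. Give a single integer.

Per-access translation:
#0 VA=0x341D3B5 (w,kernel):
  L0 @0x10[26] → 0x12007  P=1,RW=1,US=1,PS=0
  L1 @0x12[29] → 0x13007  P=1,RW=1,US=1,PS=0
  ✓ 0x133B5  — 2 lookups
#1 VA=0x3C0E351 (w,user):
  L0 @0x10[30] → 0x15007  P=1,RW=1,US=1,PS=0
  L1 @0x15[14] → 0x16003  P=1,RW=1,US=0,PS=0
  ✗ PROTECTION_VIOLATION  [2 reads]
#2 VA=0x180D433 (r,user):
  L0 @0x10[12] → 0x17007  P=1,RW=1,US=1,PS=0
  L1 @0x17[13] → 0x18007  P=1,RW=1,US=1,PS=0
  ✓ 0x18433  — 2 lookups
#3 VA=0x1618B93 (r,kernel):
  L0 @0x10[11] → 0x1C007  P=1,RW=1,US=1,PS=0
  L1 @0x1C[24] → 0x1D007  P=1,RW=1,US=1,PS=0
  ✓ 0x1DB93  — 2 lookups

Entries read for #3: 2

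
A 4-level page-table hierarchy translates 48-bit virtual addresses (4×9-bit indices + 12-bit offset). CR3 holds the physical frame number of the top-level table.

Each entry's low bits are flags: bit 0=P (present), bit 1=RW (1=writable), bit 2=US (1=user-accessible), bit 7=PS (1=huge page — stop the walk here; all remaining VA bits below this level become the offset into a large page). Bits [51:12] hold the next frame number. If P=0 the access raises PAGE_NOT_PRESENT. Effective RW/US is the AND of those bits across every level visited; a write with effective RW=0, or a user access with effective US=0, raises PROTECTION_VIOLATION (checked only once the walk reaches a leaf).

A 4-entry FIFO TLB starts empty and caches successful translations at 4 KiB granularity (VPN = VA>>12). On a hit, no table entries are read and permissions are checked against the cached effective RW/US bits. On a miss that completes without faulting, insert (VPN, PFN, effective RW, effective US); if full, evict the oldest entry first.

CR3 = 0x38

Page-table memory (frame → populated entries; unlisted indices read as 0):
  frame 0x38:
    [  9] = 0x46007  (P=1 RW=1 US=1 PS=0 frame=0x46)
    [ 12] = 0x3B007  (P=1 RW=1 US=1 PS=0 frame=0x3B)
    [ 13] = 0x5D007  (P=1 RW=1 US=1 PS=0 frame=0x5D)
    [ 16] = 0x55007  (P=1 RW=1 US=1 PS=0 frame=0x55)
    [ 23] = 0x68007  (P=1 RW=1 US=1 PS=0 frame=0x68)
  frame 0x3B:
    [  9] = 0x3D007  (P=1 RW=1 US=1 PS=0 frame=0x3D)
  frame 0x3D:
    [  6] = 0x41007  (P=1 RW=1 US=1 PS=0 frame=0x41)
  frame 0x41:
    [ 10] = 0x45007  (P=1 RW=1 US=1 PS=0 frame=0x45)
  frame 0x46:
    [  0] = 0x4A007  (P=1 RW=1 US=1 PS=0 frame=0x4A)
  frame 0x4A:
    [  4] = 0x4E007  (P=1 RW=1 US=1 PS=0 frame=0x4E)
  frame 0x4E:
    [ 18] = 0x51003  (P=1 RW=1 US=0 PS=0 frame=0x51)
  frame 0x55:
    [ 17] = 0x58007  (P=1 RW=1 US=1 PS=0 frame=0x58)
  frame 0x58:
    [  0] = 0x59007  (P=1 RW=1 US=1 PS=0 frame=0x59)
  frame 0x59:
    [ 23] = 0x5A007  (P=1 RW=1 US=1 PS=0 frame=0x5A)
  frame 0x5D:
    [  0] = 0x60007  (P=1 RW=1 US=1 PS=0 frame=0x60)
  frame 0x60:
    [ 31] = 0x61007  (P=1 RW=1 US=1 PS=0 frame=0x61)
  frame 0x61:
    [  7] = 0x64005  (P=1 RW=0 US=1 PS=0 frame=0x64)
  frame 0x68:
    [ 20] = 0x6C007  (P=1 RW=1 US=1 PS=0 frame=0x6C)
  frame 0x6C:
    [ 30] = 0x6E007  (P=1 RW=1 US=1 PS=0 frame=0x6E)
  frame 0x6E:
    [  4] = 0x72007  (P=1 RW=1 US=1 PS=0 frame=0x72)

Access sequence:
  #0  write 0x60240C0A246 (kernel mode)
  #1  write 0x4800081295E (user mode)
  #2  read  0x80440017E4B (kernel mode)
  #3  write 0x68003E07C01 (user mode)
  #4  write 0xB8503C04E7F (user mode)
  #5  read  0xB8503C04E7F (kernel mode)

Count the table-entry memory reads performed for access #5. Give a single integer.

Per-access translation:
#0 VA=0x60240C0A246 (w,kernel):
  lvl0: tbl 0x38, slot 12 ⇒ 0x3B007 (P1/RW1/US1/PS0)
  lvl1: tbl 0x3B, slot 9 ⇒ 0x3D007 (P1/RW1/US1/PS0)
  lvl2: tbl 0x3D, slot 6 ⇒ 0x41007 (P1/RW1/US1/PS0)
  lvl3: tbl 0x41, slot 10 ⇒ 0x45007 (P1/RW1/US1/PS0)
  ⇒ phys 0x45246  [4 reads]
#1 VA=0x4800081295E (w,user):
  lvl0: tbl 0x38, slot 9 ⇒ 0x46007 (P1/RW1/US1/PS0)
  lvl1: tbl 0x46, slot 0 ⇒ 0x4A007 (P1/RW1/US1/PS0)
  lvl2: tbl 0x4A, slot 4 ⇒ 0x4E007 (P1/RW1/US1/PS0)
  lvl3: tbl 0x4E, slot 18 ⇒ 0x51003 (P1/RW1/US0/PS0)
  ⇒ fault: PROTECTION_VIOLATION  — 4 lookups
#2 VA=0x80440017E4B (r,kernel):
  lvl0: tbl 0x38, slot 16 ⇒ 0x55007 (P1/RW1/US1/PS0)
  lvl1: tbl 0x55, slot 17 ⇒ 0x58007 (P1/RW1/US1/PS0)
  lvl2: tbl 0x58, slot 0 ⇒ 0x59007 (P1/RW1/US1/PS0)
  lvl3: tbl 0x59, slot 23 ⇒ 0x5A007 (P1/RW1/US1/PS0)
  ⇒ phys 0x5AE4B  [4 reads]
#3 VA=0x68003E07C01 (w,user):
  lvl0: tbl 0x38, slot 13 ⇒ 0x5D007 (P1/RW1/US1/PS0)
  lvl1: tbl 0x5D, slot 0 ⇒ 0x60007 (P1/RW1/US1/PS0)
  lvl2: tbl 0x60, slot 31 ⇒ 0x61007 (P1/RW1/US1/PS0)
  lvl3: tbl 0x61, slot 7 ⇒ 0x64005 (P1/RW0/US1/PS0)
  ⇒ fault: PROTECTION_VIOLATION  — 4 lookups
#4 VA=0xB8503C04E7F (w,user):
  lvl0: tbl 0x38, slot 23 ⇒ 0x68007 (P1/RW1/US1/PS0)
  lvl1: tbl 0x68, slot 20 ⇒ 0x6C007 (P1/RW1/US1/PS0)
  lvl2: tbl 0x6C, slot 30 ⇒ 0x6E007 (P1/RW1/US1/PS0)
  lvl3: tbl 0x6E, slot 4 ⇒ 0x72007 (P1/RW1/US1/PS0)
  ⇒ phys 0x72E7F  [4 reads]
#5 VA=0xB8503C04E7F (r,kernel):
  TLB hit vpn=0xB8503C04 → PA=0x72E7F

Entries read for #5: 0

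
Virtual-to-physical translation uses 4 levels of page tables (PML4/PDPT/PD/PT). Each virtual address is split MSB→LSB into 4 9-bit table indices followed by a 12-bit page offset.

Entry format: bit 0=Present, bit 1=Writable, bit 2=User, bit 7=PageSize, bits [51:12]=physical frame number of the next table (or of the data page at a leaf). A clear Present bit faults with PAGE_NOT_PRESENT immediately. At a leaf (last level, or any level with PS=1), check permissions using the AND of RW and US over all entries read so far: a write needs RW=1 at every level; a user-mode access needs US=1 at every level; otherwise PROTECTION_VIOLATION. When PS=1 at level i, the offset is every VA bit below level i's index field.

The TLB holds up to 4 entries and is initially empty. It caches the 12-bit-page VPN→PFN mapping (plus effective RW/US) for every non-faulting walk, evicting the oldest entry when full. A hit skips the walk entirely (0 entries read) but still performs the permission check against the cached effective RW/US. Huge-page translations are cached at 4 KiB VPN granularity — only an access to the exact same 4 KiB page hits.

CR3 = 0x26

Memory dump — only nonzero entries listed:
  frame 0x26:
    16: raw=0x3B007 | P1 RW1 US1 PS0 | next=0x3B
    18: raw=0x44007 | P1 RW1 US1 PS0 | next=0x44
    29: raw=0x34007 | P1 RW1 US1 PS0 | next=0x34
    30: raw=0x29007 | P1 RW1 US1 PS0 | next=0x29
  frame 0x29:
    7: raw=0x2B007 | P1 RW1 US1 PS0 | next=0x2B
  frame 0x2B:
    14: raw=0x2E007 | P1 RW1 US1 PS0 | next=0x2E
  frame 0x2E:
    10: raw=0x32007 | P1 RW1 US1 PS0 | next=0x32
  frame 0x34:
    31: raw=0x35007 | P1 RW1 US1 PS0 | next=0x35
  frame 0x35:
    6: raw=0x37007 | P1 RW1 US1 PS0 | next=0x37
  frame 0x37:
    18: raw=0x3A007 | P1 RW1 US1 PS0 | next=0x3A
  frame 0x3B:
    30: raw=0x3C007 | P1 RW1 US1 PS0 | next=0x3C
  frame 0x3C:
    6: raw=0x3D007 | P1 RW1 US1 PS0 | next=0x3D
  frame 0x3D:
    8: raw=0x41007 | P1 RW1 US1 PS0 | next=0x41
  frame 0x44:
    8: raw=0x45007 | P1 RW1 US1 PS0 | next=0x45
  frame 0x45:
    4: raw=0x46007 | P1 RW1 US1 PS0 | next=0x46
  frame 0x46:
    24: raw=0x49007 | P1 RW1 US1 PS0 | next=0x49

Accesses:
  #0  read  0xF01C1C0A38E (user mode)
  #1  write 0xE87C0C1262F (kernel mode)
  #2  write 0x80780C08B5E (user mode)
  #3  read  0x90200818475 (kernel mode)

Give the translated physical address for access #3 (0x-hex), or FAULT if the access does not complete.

Trace:
#0 VA=0xF01C1C0A38E (r,user):
  L0 @0x26[30] → 0x29007  P=1,RW=1,US=1,PS=0
  L1 @0x29[7] → 0x2B007  P=1,RW=1,US=1,PS=0
  L2 @0x2B[14] → 0x2E007  P=1,RW=1,US=1,PS=0
  L3 @0x2E[10] → 0x32007  P=1,RW=1,US=1,PS=0
  → PA=0x3238E  (4 entries read)
#1 VA=0xE87C0C1262F (w,kernel):
  L0 @0x26[29] → 0x34007  P=1,RW=1,US=1,PS=0
  L1 @0x34[31] → 0x35007  P=1,RW=1,US=1,PS=0
  L2 @0x35[6] → 0x37007  P=1,RW=1,US=1,PS=0
  L3 @0x37[18] → 0x3A007  P=1,RW=1,US=1,PS=0
  → PA=0x3A62F  (4 entries read)
#2 VA=0x80780C08B5E (w,user):
  L0 @0x26[16] → 0x3B007  P=1,RW=1,US=1,PS=0
  L1 @0x3B[30] → 0x3C007  P=1,RW=1,US=1,PS=0
  L2 @0x3C[6] → 0x3D007  P=1,RW=1,US=1,PS=0
  L3 @0x3D[8] → 0x41007  P=1,RW=1,US=1,PS=0
  → PA=0x41B5E  (4 entries read)
#3 VA=0x90200818475 (r,kernel):
  L0 @0x26[18] → 0x44007  P=1,RW=1,US=1,PS=0
  L1 @0x44[8] → 0x45007  P=1,RW=1,US=1,PS=0
  L2 @0x45[4] → 0x46007  P=1,RW=1,US=1,PS=0
  L3 @0x46[24] → 0x49007  P=1,RW=1,US=1,PS=0
  → PA=0x49475  (4 entries read)

Access #3 PA: 0x49475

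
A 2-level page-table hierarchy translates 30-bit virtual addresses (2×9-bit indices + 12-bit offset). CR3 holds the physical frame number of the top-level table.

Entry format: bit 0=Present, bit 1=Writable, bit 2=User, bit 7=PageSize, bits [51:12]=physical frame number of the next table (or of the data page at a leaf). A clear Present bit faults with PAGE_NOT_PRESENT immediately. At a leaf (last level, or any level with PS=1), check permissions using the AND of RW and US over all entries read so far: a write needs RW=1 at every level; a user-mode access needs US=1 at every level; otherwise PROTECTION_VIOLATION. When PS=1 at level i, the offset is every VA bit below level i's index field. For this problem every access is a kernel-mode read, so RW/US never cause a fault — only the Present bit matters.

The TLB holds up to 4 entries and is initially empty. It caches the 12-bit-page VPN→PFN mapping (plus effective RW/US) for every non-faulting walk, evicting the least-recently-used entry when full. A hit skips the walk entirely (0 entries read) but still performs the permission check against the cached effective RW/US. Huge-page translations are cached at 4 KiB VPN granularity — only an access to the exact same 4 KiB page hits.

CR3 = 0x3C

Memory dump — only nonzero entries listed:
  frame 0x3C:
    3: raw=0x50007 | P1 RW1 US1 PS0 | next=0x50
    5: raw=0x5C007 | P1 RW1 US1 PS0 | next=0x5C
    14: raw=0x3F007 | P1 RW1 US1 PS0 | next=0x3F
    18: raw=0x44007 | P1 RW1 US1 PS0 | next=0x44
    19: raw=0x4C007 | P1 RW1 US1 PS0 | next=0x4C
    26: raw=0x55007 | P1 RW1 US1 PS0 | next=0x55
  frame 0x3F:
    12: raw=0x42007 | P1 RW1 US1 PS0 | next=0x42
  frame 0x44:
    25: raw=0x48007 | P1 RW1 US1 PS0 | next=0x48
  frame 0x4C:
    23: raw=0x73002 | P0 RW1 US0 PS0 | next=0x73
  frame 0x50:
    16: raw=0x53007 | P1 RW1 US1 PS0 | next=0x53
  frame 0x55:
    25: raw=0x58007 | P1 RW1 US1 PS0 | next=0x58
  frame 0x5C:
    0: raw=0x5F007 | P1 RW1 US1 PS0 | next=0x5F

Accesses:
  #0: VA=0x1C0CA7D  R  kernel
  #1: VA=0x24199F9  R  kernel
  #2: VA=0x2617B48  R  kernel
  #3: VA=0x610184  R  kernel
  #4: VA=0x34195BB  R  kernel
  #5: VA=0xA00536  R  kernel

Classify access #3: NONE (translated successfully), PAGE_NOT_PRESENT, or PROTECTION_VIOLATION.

Trace:
#0 VA=0x1C0CA7D (r,kernel):
  L0: frame=0x3C idx=14 entry=0x3F007 [P=1 RW=1 US=1 PS=0]
  L1: frame=0x3F idx=12 entry=0x42007 [P=1 RW=1 US=1 PS=0]
  → PA=0x42A7D  (2 entries read)
#1 VA=0x24199F9 (r,kernel):
  L0: frame=0x3C idx=18 entry=0x44007 [P=1 RW=1 US=1 PS=0]
  L1: frame=0x44 idx=25 entry=0x48007 [P=1 RW=1 US=1 PS=0]
  → PA=0x489F9  (2 entries read)
#2 VA=0x2617B48 (r,kernel):
  L0: frame=0x3C idx=19 entry=0x4C007 [P=1 RW=1 US=1 PS=0]
  L1: frame=0x4C idx=23 entry=0x73002 [P=0 RW=1 US=0 PS=0]
  ⇒ fault: PAGE_NOT_PRESENT  — 2 lookups
#3 VA=0x610184 (r,kernel):
  L0: frame=0x3C idx=3 entry=0x50007 [P=1 RW=1 US=1 PS=0]
  L1: frame=0x50 idx=16 entry=0x53007 [P=1 RW=1 US=1 PS=0]
  → PA=0x53184  (2 entries read)
#4 VA=0x34195BB (r,kernel):
  L0: frame=0x3C idx=26 entry=0x55007 [P=1 RW=1 US=1 PS=0]
  L1: frame=0x55 idx=25 entry=0x58007 [P=1 RW=1 US=1 PS=0]
  → PA=0x585BB  (2 entries read)
#5 VA=0xA00536 (r,kernel):
  L0: frame=0x3C idx=5 entry=0x5C007 [P=1 RW=1 US=1 PS=0]
  L1: frame=0x5C idx=0 entry=0x5F007 [P=1 RW=1 US=1 PS=0]
  → PA=0x5F536  (2 entries read)

Access #3 fault: NONE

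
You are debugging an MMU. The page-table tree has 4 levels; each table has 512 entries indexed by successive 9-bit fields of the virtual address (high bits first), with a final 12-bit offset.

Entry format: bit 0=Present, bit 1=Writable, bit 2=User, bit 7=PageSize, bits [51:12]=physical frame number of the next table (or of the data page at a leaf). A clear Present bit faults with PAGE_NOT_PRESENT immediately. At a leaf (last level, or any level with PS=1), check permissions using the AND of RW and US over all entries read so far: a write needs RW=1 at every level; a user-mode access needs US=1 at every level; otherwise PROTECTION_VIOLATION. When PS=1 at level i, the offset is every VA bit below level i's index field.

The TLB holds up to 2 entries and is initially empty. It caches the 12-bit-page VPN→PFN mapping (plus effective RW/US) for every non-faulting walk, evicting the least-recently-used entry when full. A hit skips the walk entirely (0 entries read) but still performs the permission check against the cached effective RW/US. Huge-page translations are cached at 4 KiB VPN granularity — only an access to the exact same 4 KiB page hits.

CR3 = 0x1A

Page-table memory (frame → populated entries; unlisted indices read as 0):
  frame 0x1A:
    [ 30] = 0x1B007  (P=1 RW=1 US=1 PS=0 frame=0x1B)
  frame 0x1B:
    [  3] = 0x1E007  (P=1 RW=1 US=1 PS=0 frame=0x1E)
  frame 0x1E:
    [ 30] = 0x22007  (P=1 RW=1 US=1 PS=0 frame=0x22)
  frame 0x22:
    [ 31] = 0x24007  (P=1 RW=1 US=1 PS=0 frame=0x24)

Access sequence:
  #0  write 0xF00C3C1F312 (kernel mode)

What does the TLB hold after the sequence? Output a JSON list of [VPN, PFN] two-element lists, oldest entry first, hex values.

Walk each access:
#0 VA=0xF00C3C1F312 (w,kernel):
  L0: frame=0x1A idx=30 entry=0x1B007 [P=1 RW=1 US=1 PS=0]
  L1: frame=0x1B idx=3 entry=0x1E007 [P=1 RW=1 US=1 PS=0]
  L2: frame=0x1E idx=30 entry=0x22007 [P=1 RW=1 US=1 PS=0]
  L3: frame=0x22 idx=31 entry=0x24007 [P=1 RW=1 US=1 PS=0]
  ⇒ phys 0x24312  [4 reads]

TLB: [["0xF00C3C1F", "0x24"]]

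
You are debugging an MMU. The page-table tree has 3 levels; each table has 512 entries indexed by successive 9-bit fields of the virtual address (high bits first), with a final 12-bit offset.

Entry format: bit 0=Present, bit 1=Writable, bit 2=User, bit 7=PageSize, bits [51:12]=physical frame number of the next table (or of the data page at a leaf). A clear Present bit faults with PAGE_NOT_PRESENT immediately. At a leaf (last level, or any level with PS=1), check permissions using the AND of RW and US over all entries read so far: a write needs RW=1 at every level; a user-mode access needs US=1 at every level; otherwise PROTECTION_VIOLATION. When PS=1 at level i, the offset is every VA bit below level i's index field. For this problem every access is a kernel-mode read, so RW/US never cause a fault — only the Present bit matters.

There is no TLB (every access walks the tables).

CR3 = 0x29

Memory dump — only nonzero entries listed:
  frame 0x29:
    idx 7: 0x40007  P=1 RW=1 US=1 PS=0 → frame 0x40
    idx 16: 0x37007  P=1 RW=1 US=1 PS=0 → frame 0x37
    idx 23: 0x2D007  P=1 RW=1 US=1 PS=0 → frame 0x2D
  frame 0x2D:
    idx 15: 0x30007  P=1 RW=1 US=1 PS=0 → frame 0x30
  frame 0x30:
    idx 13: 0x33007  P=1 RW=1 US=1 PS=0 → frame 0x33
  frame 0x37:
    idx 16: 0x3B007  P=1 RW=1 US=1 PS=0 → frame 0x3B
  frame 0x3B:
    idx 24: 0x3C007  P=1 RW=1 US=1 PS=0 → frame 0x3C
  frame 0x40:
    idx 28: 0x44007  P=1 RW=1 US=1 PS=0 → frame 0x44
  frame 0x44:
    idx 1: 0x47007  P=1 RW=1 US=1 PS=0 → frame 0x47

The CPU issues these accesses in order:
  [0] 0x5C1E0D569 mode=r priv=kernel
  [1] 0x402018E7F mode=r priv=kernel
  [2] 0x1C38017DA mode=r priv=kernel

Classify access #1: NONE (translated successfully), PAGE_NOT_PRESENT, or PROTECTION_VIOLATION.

Walk each access:
#0 VA=0x5C1E0D569 (r,kernel):
  L0 @0x29[23] → 0x2D007  P=1,RW=1,US=1,PS=0
  L1 @0x2D[15] → 0x30007  P=1,RW=1,US=1,PS=0
  L2 @0x30[13] → 0x33007  P=1,RW=1,US=1,PS=0
  ✓ 0x33569  — 3 lookups
#1 VA=0x402018E7F (r,kernel):
  L0 @0x29[16] → 0x37007  P=1,RW=1,US=1,PS=0
  L1 @0x37[16] → 0x3B007  P=1,RW=1,US=1,PS=0
  L2 @0x3B[24] → 0x3C007  P=1,RW=1,US=1,PS=0
  ✓ 0x3CE7F  — 3 lookups
#2 VA=0x1C38017DA (r,kernel):
  L0 @0x29[7] → 0x40007  P=1,RW=1,US=1,PS=0
  L1 @0x40[28] → 0x44007  P=1,RW=1,US=1,PS=0
  L2 @0x44[1] → 0x47007  P=1,RW=1,US=1,PS=0
  ✓ 0x477DA  — 3 lookups

Access #1 fault: NONE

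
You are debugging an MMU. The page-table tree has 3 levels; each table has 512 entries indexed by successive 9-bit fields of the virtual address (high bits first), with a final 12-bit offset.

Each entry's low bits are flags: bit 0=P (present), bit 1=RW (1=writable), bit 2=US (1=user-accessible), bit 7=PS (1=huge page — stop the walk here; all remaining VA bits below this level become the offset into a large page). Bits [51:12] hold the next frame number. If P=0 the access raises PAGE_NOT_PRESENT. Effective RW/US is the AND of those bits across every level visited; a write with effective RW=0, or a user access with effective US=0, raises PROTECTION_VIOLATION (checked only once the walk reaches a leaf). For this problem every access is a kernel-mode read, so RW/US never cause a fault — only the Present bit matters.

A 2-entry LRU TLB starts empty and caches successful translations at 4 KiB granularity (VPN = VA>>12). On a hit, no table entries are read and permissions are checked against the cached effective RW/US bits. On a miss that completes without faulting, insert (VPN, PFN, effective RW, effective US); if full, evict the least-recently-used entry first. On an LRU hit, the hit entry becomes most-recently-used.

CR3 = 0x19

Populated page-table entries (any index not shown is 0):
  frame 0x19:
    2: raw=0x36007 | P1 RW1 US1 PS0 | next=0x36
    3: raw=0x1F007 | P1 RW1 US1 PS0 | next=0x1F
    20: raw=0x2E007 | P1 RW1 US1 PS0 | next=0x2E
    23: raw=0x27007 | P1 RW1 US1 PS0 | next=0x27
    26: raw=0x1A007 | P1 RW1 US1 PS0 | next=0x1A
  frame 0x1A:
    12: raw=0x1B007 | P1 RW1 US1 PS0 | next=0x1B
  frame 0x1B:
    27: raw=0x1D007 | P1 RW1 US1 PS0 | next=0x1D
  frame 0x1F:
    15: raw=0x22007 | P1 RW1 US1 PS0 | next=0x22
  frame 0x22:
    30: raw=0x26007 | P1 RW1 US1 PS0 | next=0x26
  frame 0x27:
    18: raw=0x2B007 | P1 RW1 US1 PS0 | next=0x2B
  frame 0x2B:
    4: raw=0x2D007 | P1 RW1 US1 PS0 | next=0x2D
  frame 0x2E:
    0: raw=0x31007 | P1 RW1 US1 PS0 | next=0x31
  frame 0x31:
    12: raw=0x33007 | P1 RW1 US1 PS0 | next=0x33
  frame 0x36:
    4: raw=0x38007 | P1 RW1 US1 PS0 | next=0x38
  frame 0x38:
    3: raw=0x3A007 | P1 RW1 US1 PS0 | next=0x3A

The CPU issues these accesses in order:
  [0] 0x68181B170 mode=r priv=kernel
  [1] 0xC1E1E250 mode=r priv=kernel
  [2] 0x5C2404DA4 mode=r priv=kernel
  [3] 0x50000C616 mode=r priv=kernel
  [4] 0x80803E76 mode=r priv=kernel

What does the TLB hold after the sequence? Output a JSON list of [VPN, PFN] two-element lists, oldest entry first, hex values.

Trace:
#0 VA=0x68181B170 (r,kernel):
  lvl0: tbl 0x19, slot 26 ⇒ 0x1A007 (P1/RW1/US1/PS0)
  lvl1: tbl 0x1A, slot 12 ⇒ 0x1B007 (P1/RW1/US1/PS0)
  lvl2: tbl 0x1B, slot 27 ⇒ 0x1D007 (P1/RW1/US1/PS0)
  → PA=0x1D170  (3 entries read)
#1 VA=0xC1E1E250 (r,kernel):
  lvl0: tbl 0x19, slot 3 ⇒ 0x1F007 (P1/RW1/US1/PS0)
  lvl1: tbl 0x1F, slot 15 ⇒ 0x22007 (P1/RW1/US1/PS0)
  lvl2: tbl 0x22, slot 30 ⇒ 0x26007 (P1/RW1/US1/PS0)
  → PA=0x26250  (3 entries read)
#2 VA=0x5C2404DA4 (r,kernel):
  lvl0: tbl 0x19, slot 23 ⇒ 0x27007 (P1/RW1/US1/PS0)
  lvl1: tbl 0x27, slot 18 ⇒ 0x2B007 (P1/RW1/US1/PS0)
  lvl2: tbl 0x2B, slot 4 ⇒ 0x2D007 (P1/RW1/US1/PS0)
  → PA=0x2DDA4  (3 entries read)
#3 VA=0x50000C616 (r,kernel):
  lvl0: tbl 0x19, slot 20 ⇒ 0x2E007 (P1/RW1/US1/PS0)
  lvl1: tbl 0x2E, slot 0 ⇒ 0x31007 (P1/RW1/US1/PS0)
  lvl2: tbl 0x31, slot 12 ⇒ 0x33007 (P1/RW1/US1/PS0)
  → PA=0x33616  (3 entries read)
#4 VA=0x80803E76 (r,kernel):
  lvl0: tbl 0x19, slot 2 ⇒ 0x36007 (P1/RW1/US1/PS0)
  lvl1: tbl 0x36, slot 4 ⇒ 0x38007 (P1/RW1/US1/PS0)
  lvl2: tbl 0x38, slot 3 ⇒ 0x3A007 (P1/RW1/US1/PS0)
  → PA=0x3AE76  (3 entries read)

TLB: [["0x50000C", "0x33"], ["0x80803", "0x3A"]]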